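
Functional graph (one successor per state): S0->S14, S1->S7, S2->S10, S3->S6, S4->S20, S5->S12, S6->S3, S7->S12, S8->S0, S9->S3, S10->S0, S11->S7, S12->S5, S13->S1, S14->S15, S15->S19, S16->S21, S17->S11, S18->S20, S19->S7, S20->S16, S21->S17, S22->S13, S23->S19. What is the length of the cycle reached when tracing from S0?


Trace from S0 until a state repeats:
  S0 -> S14 -> S15 -> S19 -> S7 -> S12 -> S5 -> S12
S12 first seen at step 5, revisited at step 7.
Cycle length = 7 - 5 = 2

2


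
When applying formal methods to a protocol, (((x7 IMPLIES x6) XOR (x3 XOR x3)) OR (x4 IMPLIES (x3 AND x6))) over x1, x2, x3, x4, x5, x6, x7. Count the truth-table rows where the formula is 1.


Formula: (((x7 IMPLIES x6) XOR (x3 XOR x3)) OR (x4 IMPLIES (x3 AND x6))) over 7 vars (128 rows)
Evaluate each row (x1, x2, x3, x4, x5, x6, x7 as bits, MSB first):
  row 0 [0000000]: (((0 IMPLIES 0) XOR (0 XOR 0)) OR (0 IMPLIES (0 AND 0))) -> 1
  row 1 [0000001]: (((1 IMPLIES 0) XOR (0 XOR 0)) OR (0 IMPLIES (0 AND 0))) -> 1
  row 2 [0000010]: (((0 IMPLIES 1) XOR (0 XOR 0)) OR (0 IMPLIES (0 AND 1))) -> 1
  row 3 [0000011]: (((1 IMPLIES 1) XOR (0 XOR 0)) OR (0 IMPLIES (0 AND 1))) -> 1
  row 4 [0000100]: (((0 IMPLIES 0) XOR (0 XOR 0)) OR (0 IMPLIES (0 AND 0))) -> 1
  (every remaining row is evaluated the same way; all 128 results are listed next)
Full result column, 8 rows per line (x1,x2,x3,x4 fixed per line; x5,x6,x7 runs 000..111 left to right):
  rows 0-7 [x1,x2,x3,x4=0000]: 11111111  (ones: 8)
  rows 8-15 [x1,x2,x3,x4=0001]: 10111011  (ones: 6)
  rows 16-23 [x1,x2,x3,x4=0010]: 11111111  (ones: 8)
  rows 24-31 [x1,x2,x3,x4=0011]: 10111011  (ones: 6)
  rows 32-39 [x1,x2,x3,x4=0100]: 11111111  (ones: 8)
  rows 40-47 [x1,x2,x3,x4=0101]: 10111011  (ones: 6)
  rows 48-55 [x1,x2,x3,x4=0110]: 11111111  (ones: 8)
  rows 56-63 [x1,x2,x3,x4=0111]: 10111011  (ones: 6)
  rows 64-71 [x1,x2,x3,x4=1000]: 11111111  (ones: 8)
  rows 72-79 [x1,x2,x3,x4=1001]: 10111011  (ones: 6)
  rows 80-87 [x1,x2,x3,x4=1010]: 11111111  (ones: 8)
  rows 88-95 [x1,x2,x3,x4=1011]: 10111011  (ones: 6)
  rows 96-103 [x1,x2,x3,x4=1100]: 11111111  (ones: 8)
  rows 104-111 [x1,x2,x3,x4=1101]: 10111011  (ones: 6)
  rows 112-119 [x1,x2,x3,x4=1110]: 11111111  (ones: 8)
  rows 120-127 [x1,x2,x3,x4=1111]: 10111011  (ones: 6)
Count of 1-rows = 8+6+8+6+8+6+8+6+8+6+8+6+8+6+8+6 = 112

112


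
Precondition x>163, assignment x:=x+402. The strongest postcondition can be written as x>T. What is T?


Formula: sp(P, x:=E) = exists old_x. (x = E[old_x/x]) AND P[old_x/x] (old_x is the value of x before the assignment; eliminate old_x by solving x = E[old_x/x] for old_x)
Step 1: Precondition P: x>163, i.e. old_x > 163
Step 2: Assignment gives x = old_x + 402, so old_x = x - 402
Step 3: Substitute into P: x - 402 > 163
Step 4: Simplify: x > 163+402 = 565

565


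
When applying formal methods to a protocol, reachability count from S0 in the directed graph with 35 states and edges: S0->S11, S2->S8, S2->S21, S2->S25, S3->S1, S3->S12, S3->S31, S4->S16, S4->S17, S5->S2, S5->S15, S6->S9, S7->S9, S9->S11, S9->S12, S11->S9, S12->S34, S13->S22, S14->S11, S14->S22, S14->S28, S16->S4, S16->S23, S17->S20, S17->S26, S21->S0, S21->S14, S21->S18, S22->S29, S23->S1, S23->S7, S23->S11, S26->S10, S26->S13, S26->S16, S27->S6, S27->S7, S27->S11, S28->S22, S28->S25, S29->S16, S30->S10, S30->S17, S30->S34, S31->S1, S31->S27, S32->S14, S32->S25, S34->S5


BFS from S0:
  layer 0: {S0}
  layer 1: {S11}
  layer 2: {S9}
  layer 3: {S12}
  layer 4: {S34}
  layer 5: {S5}
  layer 6: {S2, S15}
  layer 7: {S8, S21, S25}
  layer 8: {S14, S18}
  layer 9: {S22, S28}
  layer 10: {S29}
  layer 11: {S16}
  layer 12: {S4, S23}
  layer 13: {S1, S7, S17}
  layer 14: {S20, S26}
  layer 15: {S10, S13}
Reachable set: {S0, S1, S2, S4, S5, S7, S8, S9, S10, S11, S12, S13, S14, S15, S16, S17, S18, S20, S21, S22, S23, S25, S26, S28, S29, S34}
Count = 26

26


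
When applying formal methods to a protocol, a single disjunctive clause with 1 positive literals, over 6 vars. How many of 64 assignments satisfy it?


Step 1: Total=2^6=64
Step 2: Unsat when all 1 false: 2^5=32
Step 3: Sat=64-32=32

32


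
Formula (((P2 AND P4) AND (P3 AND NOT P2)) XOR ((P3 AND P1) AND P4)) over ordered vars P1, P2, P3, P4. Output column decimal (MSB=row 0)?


Formula: (((P2 AND P4) AND (P3 AND NOT P2)) XOR ((P3 AND P1) AND P4)) over P1, P2, P3, P4 (16 rows)
Evaluate each row (bits = P1,P2,P3,P4, MSB first):
  row 0 [0000]: (((0 AND 0) AND (0 AND NOT 0)) XOR ((0 AND 0) AND 0)) -> 0
  row 1 [0001]: (((0 AND 1) AND (0 AND NOT 0)) XOR ((0 AND 0) AND 1)) -> 0
  row 2 [0010]: (((0 AND 0) AND (1 AND NOT 0)) XOR ((1 AND 0) AND 0)) -> 0
  row 3 [0011]: (((0 AND 1) AND (1 AND NOT 0)) XOR ((1 AND 0) AND 1)) -> 0
  row 4 [0100]: (((1 AND 0) AND (0 AND NOT 1)) XOR ((0 AND 0) AND 0)) -> 0
  row 5 [0101]: (((1 AND 1) AND (0 AND NOT 1)) XOR ((0 AND 0) AND 1)) -> 0
  row 6 [0110]: (((1 AND 0) AND (1 AND NOT 1)) XOR ((1 AND 0) AND 0)) -> 0
  row 7 [0111]: (((1 AND 1) AND (1 AND NOT 1)) XOR ((1 AND 0) AND 1)) -> 0
  row 8 [1000]: (((0 AND 0) AND (0 AND NOT 0)) XOR ((0 AND 1) AND 0)) -> 0
  row 9 [1001]: (((0 AND 1) AND (0 AND NOT 0)) XOR ((0 AND 1) AND 1)) -> 0
  row 10 [1010]: (((0 AND 0) AND (1 AND NOT 0)) XOR ((1 AND 1) AND 0)) -> 0
  row 11 [1011]: (((0 AND 1) AND (1 AND NOT 0)) XOR ((1 AND 1) AND 1)) -> 1
  row 12 [1100]: (((1 AND 0) AND (0 AND NOT 1)) XOR ((0 AND 1) AND 0)) -> 0
  row 13 [1101]: (((1 AND 1) AND (0 AND NOT 1)) XOR ((0 AND 1) AND 1)) -> 0
  row 14 [1110]: (((1 AND 0) AND (1 AND NOT 1)) XOR ((1 AND 1) AND 0)) -> 0
  row 15 [1111]: (((1 AND 1) AND (1 AND NOT 1)) XOR ((1 AND 1) AND 1)) -> 1
Full result column, 4 rows per line (P1,P2 fixed per line; P3,P4 runs 00..11 left to right):
  rows 0-3 [P1,P2=00]: 0000  = hex 0
  rows 4-7 [P1,P2=01]: 0000  = hex 0
  rows 8-11 [P1,P2=10]: 0001  = hex 1
  rows 12-15 [P1,P2=11]: 0001  = hex 1
Output column (row 0 .. row 15) = 0000000000010001
Output column grouped in 4s = 0000 0000 0001 0001 = 0x0011
Convert to decimal digit by digit (value = value*16 + digit):
  0 -> 0
  0*16 + 0 = 0
  0*16 + 1 = 1
  1*16 + 1 = 17
Decimal = 17

17


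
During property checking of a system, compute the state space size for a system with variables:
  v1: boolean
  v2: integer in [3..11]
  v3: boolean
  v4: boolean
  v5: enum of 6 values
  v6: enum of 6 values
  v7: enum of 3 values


State space = product of domain sizes of all variables.
Domain sizes:
  v1 (boolean): 2
  v2 (integer in [3..11]): 9
  v3 (boolean): 2
  v4 (boolean): 2
  v5 (enum of 6 values): 6
  v6 (enum of 6 values): 6
  v7 (enum of 3 values): 3
Product = 2 * 9 * 2 * 2 * 6 * 6 * 3 = 7776

7776


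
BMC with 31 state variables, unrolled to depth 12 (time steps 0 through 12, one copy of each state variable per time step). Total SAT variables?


BMC unrolls to depth k, creating one copy of each state var for steps 0..k.
Step count = 12 + 1 = 13 (steps 0 through 12)
Vars per step = 31
Total = 31 * 13 = 403

403


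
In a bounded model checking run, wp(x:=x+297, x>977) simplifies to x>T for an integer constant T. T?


Formula: wp(x:=E, P) = P[E/x] (substitute E for x in postcondition)
Step 1: Postcondition: x>977
Step 2: Substitute x+297 for x: x+297>977
Step 3: Solve for x: x > 977-297 = 680

680


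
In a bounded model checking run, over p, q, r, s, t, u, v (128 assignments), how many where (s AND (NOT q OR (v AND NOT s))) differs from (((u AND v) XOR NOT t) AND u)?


F1 = (s AND (NOT q OR (v AND NOT s)))
F2 = (((u AND v) XOR NOT t) AND u)
Evaluate both on each of 128 rows (bits = p,q,r,s,t,u,v):
  row 0 [0000000]: F1=0 F2=0 -> 0
  row 1 [0000001]: F1=0 F2=0 -> 0
  row 2 [0000010]: F1=0 F2=1 (differ) -> 1
  row 3 [0000011]: F1=0 F2=0 -> 0
  row 4 [0000100]: F1=0 F2=0 -> 0
  (every remaining row is evaluated the same way; all 128 results are listed next)
Full result column, 8 rows per line (p,q,r,s fixed per line; t,u,v runs 000..111 left to right):
  rows 0-7 [p,q,r,s=0000]: 00100001  (ones: 2)
  rows 8-15 [p,q,r,s=0001]: 11011110  (ones: 6)
  rows 16-23 [p,q,r,s=0010]: 00100001  (ones: 2)
  rows 24-31 [p,q,r,s=0011]: 11011110  (ones: 6)
  rows 32-39 [p,q,r,s=0100]: 00100001  (ones: 2)
  rows 40-47 [p,q,r,s=0101]: 00100001  (ones: 2)
  rows 48-55 [p,q,r,s=0110]: 00100001  (ones: 2)
  rows 56-63 [p,q,r,s=0111]: 00100001  (ones: 2)
  rows 64-71 [p,q,r,s=1000]: 00100001  (ones: 2)
  rows 72-79 [p,q,r,s=1001]: 11011110  (ones: 6)
  rows 80-87 [p,q,r,s=1010]: 00100001  (ones: 2)
  rows 88-95 [p,q,r,s=1011]: 11011110  (ones: 6)
  rows 96-103 [p,q,r,s=1100]: 00100001  (ones: 2)
  rows 104-111 [p,q,r,s=1101]: 00100001  (ones: 2)
  rows 112-119 [p,q,r,s=1110]: 00100001  (ones: 2)
  rows 120-127 [p,q,r,s=1111]: 00100001  (ones: 2)
Disagreements = 2+6+2+6+2+2+2+2+2+6+2+6+2+2+2+2 = 48

48


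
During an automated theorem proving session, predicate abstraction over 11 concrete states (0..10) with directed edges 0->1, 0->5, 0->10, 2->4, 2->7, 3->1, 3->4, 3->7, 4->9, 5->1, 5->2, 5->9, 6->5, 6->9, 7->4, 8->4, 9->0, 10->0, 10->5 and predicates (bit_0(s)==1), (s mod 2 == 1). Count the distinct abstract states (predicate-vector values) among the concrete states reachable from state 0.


BFS from 0:
Concrete reachable: {0, 1, 2, 4, 5, 7, 9, 10}
Abstract via predicates (bit_0(s)==1), (s mod 2 == 1):
  (0,0) <- {0, 2, 4, 10}
  (1,1) <- {1, 5, 7, 9}
Distinct abstract states = 2

2


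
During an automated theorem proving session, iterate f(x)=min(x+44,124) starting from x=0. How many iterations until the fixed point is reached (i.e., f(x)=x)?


Step 1: x=0, cap=124, increment=44
Step 2: x grows by 44 each step until capped at 124; fixed point is x=124
Step 3: iterations = ceil(124/44) = 3

3


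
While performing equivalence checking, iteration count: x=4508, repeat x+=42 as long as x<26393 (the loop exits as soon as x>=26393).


Step 1: x goes from 4508 toward 26393 by 42; the body runs while x<26393, so iterations = ceil((bound-start)/step)
Step 2: Distance=21885
Step 3: ceil(21885/42)=522

522


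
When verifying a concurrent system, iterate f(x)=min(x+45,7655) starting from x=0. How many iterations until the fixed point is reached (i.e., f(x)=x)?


Step 1: x=0, cap=7655, increment=45
Step 2: x grows by 45 each step until capped at 7655; fixed point is x=7655
Step 3: iterations = ceil(7655/45) = 171

171


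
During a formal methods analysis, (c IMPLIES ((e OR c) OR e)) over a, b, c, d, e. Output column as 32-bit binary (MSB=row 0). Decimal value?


Formula: (c IMPLIES ((e OR c) OR e)) over a, b, c, d, e (32 rows)
Evaluate each row (bits = a,b,c,d,e, MSB first):
  row 0 [00000]: (0 IMPLIES ((0 OR 0) OR 0)) -> 1
  row 1 [00001]: (0 IMPLIES ((1 OR 0) OR 1)) -> 1
  row 2 [00010]: (0 IMPLIES ((0 OR 0) OR 0)) -> 1
  row 3 [00011]: (0 IMPLIES ((1 OR 0) OR 1)) -> 1
  row 4 [00100]: (1 IMPLIES ((0 OR 1) OR 0)) -> 1
  row 5 [00101]: (1 IMPLIES ((1 OR 1) OR 1)) -> 1
  row 6 [00110]: (1 IMPLIES ((0 OR 1) OR 0)) -> 1
  row 7 [00111]: (1 IMPLIES ((1 OR 1) OR 1)) -> 1
  row 8 [01000]: (0 IMPLIES ((0 OR 0) OR 0)) -> 1
  row 9 [01001]: (0 IMPLIES ((1 OR 0) OR 1)) -> 1
  row 10 [01010]: (0 IMPLIES ((0 OR 0) OR 0)) -> 1
  row 11 [01011]: (0 IMPLIES ((1 OR 0) OR 1)) -> 1
  row 12 [01100]: (1 IMPLIES ((0 OR 1) OR 0)) -> 1
  row 13 [01101]: (1 IMPLIES ((1 OR 1) OR 1)) -> 1
  row 14 [01110]: (1 IMPLIES ((0 OR 1) OR 0)) -> 1
  row 15 [01111]: (1 IMPLIES ((1 OR 1) OR 1)) -> 1
  row 16 [10000]: (0 IMPLIES ((0 OR 0) OR 0)) -> 1
  row 17 [10001]: (0 IMPLIES ((1 OR 0) OR 1)) -> 1
  row 18 [10010]: (0 IMPLIES ((0 OR 0) OR 0)) -> 1
  row 19 [10011]: (0 IMPLIES ((1 OR 0) OR 1)) -> 1
  row 20 [10100]: (1 IMPLIES ((0 OR 1) OR 0)) -> 1
  row 21 [10101]: (1 IMPLIES ((1 OR 1) OR 1)) -> 1
  row 22 [10110]: (1 IMPLIES ((0 OR 1) OR 0)) -> 1
  row 23 [10111]: (1 IMPLIES ((1 OR 1) OR 1)) -> 1
  row 24 [11000]: (0 IMPLIES ((0 OR 0) OR 0)) -> 1
  row 25 [11001]: (0 IMPLIES ((1 OR 0) OR 1)) -> 1
  row 26 [11010]: (0 IMPLIES ((0 OR 0) OR 0)) -> 1
  row 27 [11011]: (0 IMPLIES ((1 OR 0) OR 1)) -> 1
  row 28 [11100]: (1 IMPLIES ((0 OR 1) OR 0)) -> 1
  row 29 [11101]: (1 IMPLIES ((1 OR 1) OR 1)) -> 1
  row 30 [11110]: (1 IMPLIES ((0 OR 1) OR 0)) -> 1
  row 31 [11111]: (1 IMPLIES ((1 OR 1) OR 1)) -> 1
Full result column, 4 rows per line (a,b,c fixed per line; d,e runs 00..11 left to right):
  rows 0-3 [a,b,c=000]: 1111  = hex F
  rows 4-7 [a,b,c=001]: 1111  = hex F
  rows 8-11 [a,b,c=010]: 1111  = hex F
  rows 12-15 [a,b,c=011]: 1111  = hex F
  rows 16-19 [a,b,c=100]: 1111  = hex F
  rows 20-23 [a,b,c=101]: 1111  = hex F
  rows 24-27 [a,b,c=110]: 1111  = hex F
  rows 28-31 [a,b,c=111]: 1111  = hex F
Output column (row 0 .. row 31) = 11111111111111111111111111111111
Output column grouped in 4s = 1111 1111 1111 1111 1111 1111 1111 1111 = 0xFFFFFFFF
Convert to decimal digit by digit (value = value*16 + digit):
  F -> 15
  15*16 + 15 (F) = 255
  255*16 + 15 (F) = 4095
  4095*16 + 15 (F) = 65535
  65535*16 + 15 (F) = 1048575
  1048575*16 + 15 (F) = 16777215
  16777215*16 + 15 (F) = 268435455
  268435455*16 + 15 (F) = 4294967295
Decimal = 4294967295

4294967295


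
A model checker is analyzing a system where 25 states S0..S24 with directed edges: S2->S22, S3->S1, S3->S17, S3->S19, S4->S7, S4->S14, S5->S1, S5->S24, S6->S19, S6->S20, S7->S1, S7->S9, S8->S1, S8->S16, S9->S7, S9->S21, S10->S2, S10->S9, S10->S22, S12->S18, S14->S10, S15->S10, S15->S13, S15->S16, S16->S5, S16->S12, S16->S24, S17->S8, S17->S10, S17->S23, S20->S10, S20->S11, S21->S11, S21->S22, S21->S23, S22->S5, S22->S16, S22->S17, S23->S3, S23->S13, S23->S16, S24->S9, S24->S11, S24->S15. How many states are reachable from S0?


BFS from S0:
  layer 0: {S0}
Reachable set: {S0}
Count = 1

1


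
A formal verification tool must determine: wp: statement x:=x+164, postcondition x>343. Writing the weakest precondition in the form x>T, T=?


Formula: wp(x:=E, P) = P[E/x] (substitute E for x in postcondition)
Step 1: Postcondition: x>343
Step 2: Substitute x+164 for x: x+164>343
Step 3: Solve for x: x > 343-164 = 179

179


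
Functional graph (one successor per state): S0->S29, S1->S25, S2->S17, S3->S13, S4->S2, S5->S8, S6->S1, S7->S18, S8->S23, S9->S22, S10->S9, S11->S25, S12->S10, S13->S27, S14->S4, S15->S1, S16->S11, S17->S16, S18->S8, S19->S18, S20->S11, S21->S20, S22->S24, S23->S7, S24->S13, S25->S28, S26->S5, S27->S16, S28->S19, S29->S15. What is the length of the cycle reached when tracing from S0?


Trace from S0 until a state repeats:
  S0 -> S29 -> S15 -> S1 -> S25 -> S28 -> S19 -> S18 -> S8 -> S23 -> S7 -> S18
S18 first seen at step 7, revisited at step 11.
Cycle length = 11 - 7 = 4

4


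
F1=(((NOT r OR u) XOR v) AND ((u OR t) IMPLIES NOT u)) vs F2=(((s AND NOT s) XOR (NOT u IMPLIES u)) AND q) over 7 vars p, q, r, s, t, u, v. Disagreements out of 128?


F1 = (((NOT r OR u) XOR v) AND ((u OR t) IMPLIES NOT u))
F2 = (((s AND NOT s) XOR (NOT u IMPLIES u)) AND q)
Evaluate both on each of 128 rows (bits = p,q,r,s,t,u,v):
  row 0 [0000000]: F1=1 F2=0 (differ) -> 1
  row 1 [0000001]: F1=0 F2=0 -> 0
  row 2 [0000010]: F1=0 F2=0 -> 0
  row 3 [0000011]: F1=0 F2=0 -> 0
  row 4 [0000100]: F1=1 F2=0 (differ) -> 1
  (every remaining row is evaluated the same way; all 128 results are listed next)
Full result column, 8 rows per line (p,q,r,s fixed per line; t,u,v runs 000..111 left to right):
  rows 0-7 [p,q,r,s=0000]: 10001000  (ones: 2)
  rows 8-15 [p,q,r,s=0001]: 10001000  (ones: 2)
  rows 16-23 [p,q,r,s=0010]: 01000100  (ones: 2)
  rows 24-31 [p,q,r,s=0011]: 01000100  (ones: 2)
  rows 32-39 [p,q,r,s=0100]: 10111011  (ones: 6)
  rows 40-47 [p,q,r,s=0101]: 10111011  (ones: 6)
  rows 48-55 [p,q,r,s=0110]: 01110111  (ones: 6)
  rows 56-63 [p,q,r,s=0111]: 01110111  (ones: 6)
  rows 64-71 [p,q,r,s=1000]: 10001000  (ones: 2)
  rows 72-79 [p,q,r,s=1001]: 10001000  (ones: 2)
  rows 80-87 [p,q,r,s=1010]: 01000100  (ones: 2)
  rows 88-95 [p,q,r,s=1011]: 01000100  (ones: 2)
  rows 96-103 [p,q,r,s=1100]: 10111011  (ones: 6)
  rows 104-111 [p,q,r,s=1101]: 10111011  (ones: 6)
  rows 112-119 [p,q,r,s=1110]: 01110111  (ones: 6)
  rows 120-127 [p,q,r,s=1111]: 01110111  (ones: 6)
Disagreements = 2+2+2+2+6+6+6+6+2+2+2+2+6+6+6+6 = 64

64


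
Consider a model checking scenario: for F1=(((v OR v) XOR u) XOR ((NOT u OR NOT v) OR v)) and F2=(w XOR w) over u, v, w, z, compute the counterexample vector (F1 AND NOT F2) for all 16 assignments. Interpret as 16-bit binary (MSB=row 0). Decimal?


F1 = (((v OR v) XOR u) XOR ((NOT u OR NOT v) OR v))
F2 = (w XOR w)
Counterexample to F1=>F2 is where F1=1 and F2=0.
Evaluate each row (bits = u,v,w,z, MSB first):
  row 0 [0000]: F1=1 F2=0 -> F1&~F2 -> 1
  row 1 [0001]: F1=1 F2=0 -> F1&~F2 -> 1
  row 2 [0010]: F1=1 F2=0 -> F1&~F2 -> 1
  row 3 [0011]: F1=1 F2=0 -> F1&~F2 -> 1
  row 4 [0100]: F1=0 F2=0 -> F1&~F2 -> 0
  row 5 [0101]: F1=0 F2=0 -> F1&~F2 -> 0
  row 6 [0110]: F1=0 F2=0 -> F1&~F2 -> 0
  row 7 [0111]: F1=0 F2=0 -> F1&~F2 -> 0
  row 8 [1000]: F1=0 F2=0 -> F1&~F2 -> 0
  row 9 [1001]: F1=0 F2=0 -> F1&~F2 -> 0
  row 10 [1010]: F1=0 F2=0 -> F1&~F2 -> 0
  row 11 [1011]: F1=0 F2=0 -> F1&~F2 -> 0
  row 12 [1100]: F1=1 F2=0 -> F1&~F2 -> 1
  row 13 [1101]: F1=1 F2=0 -> F1&~F2 -> 1
  row 14 [1110]: F1=1 F2=0 -> F1&~F2 -> 1
  row 15 [1111]: F1=1 F2=0 -> F1&~F2 -> 1
Full result column, 4 rows per line (u,v fixed per line; w,z runs 00..11 left to right):
  rows 0-3 [u,v=00]: 1111  = hex F
  rows 4-7 [u,v=01]: 0000  = hex 0
  rows 8-11 [u,v=10]: 0000  = hex 0
  rows 12-15 [u,v=11]: 1111  = hex F
Counterexample vector (row 0 .. row 15) = 1111000000001111
Output column grouped in 4s = 1111 0000 0000 1111 = 0xF00F
Convert to decimal digit by digit (value = value*16 + digit):
  F -> 15
  15*16 + 0 = 240
  240*16 + 0 = 3840
  3840*16 + 15 (F) = 61455
Decimal = 61455

61455


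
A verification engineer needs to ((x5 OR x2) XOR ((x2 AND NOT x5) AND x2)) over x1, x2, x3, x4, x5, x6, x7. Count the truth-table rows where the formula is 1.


Formula: ((x5 OR x2) XOR ((x2 AND NOT x5) AND x2)) over 7 vars (128 rows)
Evaluate each row (x1, x2, x3, x4, x5, x6, x7 as bits, MSB first):
  row 0 [0000000]: ((0 OR 0) XOR ((0 AND NOT 0) AND 0)) -> 0
  row 1 [0000001]: ((0 OR 0) XOR ((0 AND NOT 0) AND 0)) -> 0
  row 2 [0000010]: ((0 OR 0) XOR ((0 AND NOT 0) AND 0)) -> 0
  row 3 [0000011]: ((0 OR 0) XOR ((0 AND NOT 0) AND 0)) -> 0
  row 4 [0000100]: ((1 OR 0) XOR ((0 AND NOT 1) AND 0)) -> 1
  (every remaining row is evaluated the same way; all 128 results are listed next)
Full result column, 8 rows per line (x1,x2,x3,x4 fixed per line; x5,x6,x7 runs 000..111 left to right):
  rows 0-7 [x1,x2,x3,x4=0000]: 00001111  (ones: 4)
  rows 8-15 [x1,x2,x3,x4=0001]: 00001111  (ones: 4)
  rows 16-23 [x1,x2,x3,x4=0010]: 00001111  (ones: 4)
  rows 24-31 [x1,x2,x3,x4=0011]: 00001111  (ones: 4)
  rows 32-39 [x1,x2,x3,x4=0100]: 00001111  (ones: 4)
  rows 40-47 [x1,x2,x3,x4=0101]: 00001111  (ones: 4)
  rows 48-55 [x1,x2,x3,x4=0110]: 00001111  (ones: 4)
  rows 56-63 [x1,x2,x3,x4=0111]: 00001111  (ones: 4)
  rows 64-71 [x1,x2,x3,x4=1000]: 00001111  (ones: 4)
  rows 72-79 [x1,x2,x3,x4=1001]: 00001111  (ones: 4)
  rows 80-87 [x1,x2,x3,x4=1010]: 00001111  (ones: 4)
  rows 88-95 [x1,x2,x3,x4=1011]: 00001111  (ones: 4)
  rows 96-103 [x1,x2,x3,x4=1100]: 00001111  (ones: 4)
  rows 104-111 [x1,x2,x3,x4=1101]: 00001111  (ones: 4)
  rows 112-119 [x1,x2,x3,x4=1110]: 00001111  (ones: 4)
  rows 120-127 [x1,x2,x3,x4=1111]: 00001111  (ones: 4)
Count of 1-rows = 4+4+4+4+4+4+4+4+4+4+4+4+4+4+4+4 = 64

64


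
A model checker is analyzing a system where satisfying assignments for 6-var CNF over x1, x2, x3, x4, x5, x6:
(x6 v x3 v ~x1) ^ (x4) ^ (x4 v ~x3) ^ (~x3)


CNF with 4 clauses over 6 vars (64 assignments).
An assignment satisfies CNF iff every clause has >=1 true literal.
Check each row (bits = x1,x2,x3,x4,x5,x6; clause T/F shown):
  row 0 [000000]: clauses=TFTT -> 0
  row 1 [000001]: clauses=TFTT -> 0
  row 2 [000010]: clauses=TFTT -> 0
  row 3 [000011]: clauses=TFTT -> 0
  row 4 [000100]: clauses=TTTT -> 1
  (every remaining row is evaluated the same way; all 64 results are listed next)
Full result column, 8 rows per line (x1,x2,x3 fixed per line; x4,x5,x6 runs 000..111 left to right):
  rows 0-7 [x1,x2,x3=000]: 00001111  (ones: 4)
  rows 8-15 [x1,x2,x3=001]: 00000000  (ones: 0)
  rows 16-23 [x1,x2,x3=010]: 00001111  (ones: 4)
  rows 24-31 [x1,x2,x3=011]: 00000000  (ones: 0)
  rows 32-39 [x1,x2,x3=100]: 00000101  (ones: 2)
  rows 40-47 [x1,x2,x3=101]: 00000000  (ones: 0)
  rows 48-55 [x1,x2,x3=110]: 00000101  (ones: 2)
  rows 56-63 [x1,x2,x3=111]: 00000000  (ones: 0)
Satisfying assignments = 4+0+4+0+2+0+2+0 = 12

12


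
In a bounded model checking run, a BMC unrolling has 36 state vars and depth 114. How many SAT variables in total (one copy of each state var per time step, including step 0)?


BMC unrolls to depth k, creating one copy of each state var for steps 0..k.
Step count = 114 + 1 = 115 (steps 0 through 114)
Vars per step = 36
Total = 36 * 115 = 4140

4140


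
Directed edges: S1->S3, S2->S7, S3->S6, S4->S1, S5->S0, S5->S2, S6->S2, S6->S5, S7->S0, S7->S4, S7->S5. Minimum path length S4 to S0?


BFS layer-by-layer from S4:
  dist 0: {S4}
  dist 1: {S1}
  dist 2: {S3}
  dist 3: {S6}
  dist 4: {S2, S5}
  dist 5: {S0, S7}
  -> S0 reached at distance 5
Shortest path length = 5

5


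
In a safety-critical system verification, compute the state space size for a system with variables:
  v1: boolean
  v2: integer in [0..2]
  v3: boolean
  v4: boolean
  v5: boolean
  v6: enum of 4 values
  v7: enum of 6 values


State space = product of domain sizes of all variables.
Domain sizes:
  v1 (boolean): 2
  v2 (integer in [0..2]): 3
  v3 (boolean): 2
  v4 (boolean): 2
  v5 (boolean): 2
  v6 (enum of 4 values): 4
  v7 (enum of 6 values): 6
Product = 2 * 3 * 2 * 2 * 2 * 4 * 6 = 1152

1152


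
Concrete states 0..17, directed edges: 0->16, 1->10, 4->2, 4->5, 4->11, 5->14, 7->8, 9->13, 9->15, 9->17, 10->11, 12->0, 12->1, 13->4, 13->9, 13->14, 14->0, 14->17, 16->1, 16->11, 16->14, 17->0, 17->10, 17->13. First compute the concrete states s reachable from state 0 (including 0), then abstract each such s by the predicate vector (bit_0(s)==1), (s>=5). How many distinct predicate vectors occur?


BFS from 0:
Concrete reachable: {0, 1, 2, 4, 5, 9, 10, 11, 13, 14, 15, 16, 17}
Abstract via predicates (bit_0(s)==1), (s>=5):
  (0,0) <- {0, 2, 4}
  (0,1) <- {10, 14, 16}
  (1,0) <- {1}
  (1,1) <- {5, 9, 11, 13, 15, 17}
Distinct abstract states = 4

4


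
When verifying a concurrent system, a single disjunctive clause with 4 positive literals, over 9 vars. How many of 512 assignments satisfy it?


Step 1: Total=2^9=512
Step 2: Unsat when all 4 false: 2^5=32
Step 3: Sat=512-32=480

480


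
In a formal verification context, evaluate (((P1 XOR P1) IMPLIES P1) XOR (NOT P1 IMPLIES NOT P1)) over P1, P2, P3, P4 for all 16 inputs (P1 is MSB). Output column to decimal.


Formula: (((P1 XOR P1) IMPLIES P1) XOR (NOT P1 IMPLIES NOT P1)) over P1, P2, P3, P4 (16 rows)
Evaluate each row (bits = P1,P2,P3,P4, MSB first):
  row 0 [0000]: (((0 XOR 0) IMPLIES 0) XOR (NOT 0 IMPLIES NOT 0)) -> 0
  row 1 [0001]: (((0 XOR 0) IMPLIES 0) XOR (NOT 0 IMPLIES NOT 0)) -> 0
  row 2 [0010]: (((0 XOR 0) IMPLIES 0) XOR (NOT 0 IMPLIES NOT 0)) -> 0
  row 3 [0011]: (((0 XOR 0) IMPLIES 0) XOR (NOT 0 IMPLIES NOT 0)) -> 0
  row 4 [0100]: (((0 XOR 0) IMPLIES 0) XOR (NOT 0 IMPLIES NOT 0)) -> 0
  row 5 [0101]: (((0 XOR 0) IMPLIES 0) XOR (NOT 0 IMPLIES NOT 0)) -> 0
  row 6 [0110]: (((0 XOR 0) IMPLIES 0) XOR (NOT 0 IMPLIES NOT 0)) -> 0
  row 7 [0111]: (((0 XOR 0) IMPLIES 0) XOR (NOT 0 IMPLIES NOT 0)) -> 0
  row 8 [1000]: (((1 XOR 1) IMPLIES 1) XOR (NOT 1 IMPLIES NOT 1)) -> 0
  row 9 [1001]: (((1 XOR 1) IMPLIES 1) XOR (NOT 1 IMPLIES NOT 1)) -> 0
  row 10 [1010]: (((1 XOR 1) IMPLIES 1) XOR (NOT 1 IMPLIES NOT 1)) -> 0
  row 11 [1011]: (((1 XOR 1) IMPLIES 1) XOR (NOT 1 IMPLIES NOT 1)) -> 0
  row 12 [1100]: (((1 XOR 1) IMPLIES 1) XOR (NOT 1 IMPLIES NOT 1)) -> 0
  row 13 [1101]: (((1 XOR 1) IMPLIES 1) XOR (NOT 1 IMPLIES NOT 1)) -> 0
  row 14 [1110]: (((1 XOR 1) IMPLIES 1) XOR (NOT 1 IMPLIES NOT 1)) -> 0
  row 15 [1111]: (((1 XOR 1) IMPLIES 1) XOR (NOT 1 IMPLIES NOT 1)) -> 0
Full result column, 4 rows per line (P1,P2 fixed per line; P3,P4 runs 00..11 left to right):
  rows 0-3 [P1,P2=00]: 0000  = hex 0
  rows 4-7 [P1,P2=01]: 0000  = hex 0
  rows 8-11 [P1,P2=10]: 0000  = hex 0
  rows 12-15 [P1,P2=11]: 0000  = hex 0
Output column (row 0 .. row 15) = 0000000000000000
Output column grouped in 4s = 0000 0000 0000 0000 = 0x0000
Convert to decimal digit by digit (value = value*16 + digit):
  0 -> 0
  0*16 + 0 = 0
  0*16 + 0 = 0
  0*16 + 0 = 0
Decimal = 0

0


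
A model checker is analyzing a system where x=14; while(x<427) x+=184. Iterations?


Step 1: x goes from 14 toward 427 by 184; the body runs while x<427, so iterations = ceil((bound-start)/step)
Step 2: Distance=413
Step 3: ceil(413/184)=3

3


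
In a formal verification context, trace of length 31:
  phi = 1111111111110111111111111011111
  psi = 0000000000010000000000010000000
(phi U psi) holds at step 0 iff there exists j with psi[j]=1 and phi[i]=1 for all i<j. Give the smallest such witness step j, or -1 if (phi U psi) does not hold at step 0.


(phi U psi) at 0: need smallest j with psi[j]=1 and phi[i]=1 for all i in [0,j).
Scan from step 0:
  step 0: phi=1, psi=0 -> continue
  step 1: phi=1, psi=0 -> continue
  step 2: phi=1, psi=0 -> continue
  step 3: phi=1, psi=0 -> continue
  step 11: psi=1 and phi held for [0,11) -> witness found
Witness step = 11

11


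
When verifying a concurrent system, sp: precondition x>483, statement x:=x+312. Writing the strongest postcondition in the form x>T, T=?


Formula: sp(P, x:=E) = exists old_x. (x = E[old_x/x]) AND P[old_x/x] (old_x is the value of x before the assignment; eliminate old_x by solving x = E[old_x/x] for old_x)
Step 1: Precondition P: x>483, i.e. old_x > 483
Step 2: Assignment gives x = old_x + 312, so old_x = x - 312
Step 3: Substitute into P: x - 312 > 483
Step 4: Simplify: x > 483+312 = 795

795


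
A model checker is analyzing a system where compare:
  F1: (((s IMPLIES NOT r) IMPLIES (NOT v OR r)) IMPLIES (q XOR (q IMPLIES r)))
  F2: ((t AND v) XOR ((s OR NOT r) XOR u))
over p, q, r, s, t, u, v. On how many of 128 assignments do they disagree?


F1 = (((s IMPLIES NOT r) IMPLIES (NOT v OR r)) IMPLIES (q XOR (q IMPLIES r)))
F2 = ((t AND v) XOR ((s OR NOT r) XOR u))
Evaluate both on each of 128 rows (bits = p,q,r,s,t,u,v):
  row 0 [0000000]: F1=1 F2=1 -> 0
  row 1 [0000001]: F1=1 F2=1 -> 0
  row 2 [0000010]: F1=1 F2=0 (differ) -> 1
  row 3 [0000011]: F1=1 F2=0 (differ) -> 1
  row 4 [0000100]: F1=1 F2=1 -> 0
  (every remaining row is evaluated the same way; all 128 results are listed next)
Full result column, 8 rows per line (p,q,r,s fixed per line; t,u,v runs 000..111 left to right):
  rows 0-7 [p,q,r,s=0000]: 00110110  (ones: 4)
  rows 8-15 [p,q,r,s=0001]: 00110110  (ones: 4)
  rows 16-23 [p,q,r,s=0010]: 11001001  (ones: 4)
  rows 24-31 [p,q,r,s=0011]: 00110110  (ones: 4)
  rows 32-39 [p,q,r,s=0100]: 00110110  (ones: 4)
  rows 40-47 [p,q,r,s=0101]: 00110110  (ones: 4)
  rows 48-55 [p,q,r,s=0110]: 00110110  (ones: 4)
  rows 56-63 [p,q,r,s=0111]: 11001001  (ones: 4)
  rows 64-71 [p,q,r,s=1000]: 00110110  (ones: 4)
  rows 72-79 [p,q,r,s=1001]: 00110110  (ones: 4)
  rows 80-87 [p,q,r,s=1010]: 11001001  (ones: 4)
  rows 88-95 [p,q,r,s=1011]: 00110110  (ones: 4)
  rows 96-103 [p,q,r,s=1100]: 00110110  (ones: 4)
  rows 104-111 [p,q,r,s=1101]: 00110110  (ones: 4)
  rows 112-119 [p,q,r,s=1110]: 00110110  (ones: 4)
  rows 120-127 [p,q,r,s=1111]: 11001001  (ones: 4)
Disagreements = 4+4+4+4+4+4+4+4+4+4+4+4+4+4+4+4 = 64

64


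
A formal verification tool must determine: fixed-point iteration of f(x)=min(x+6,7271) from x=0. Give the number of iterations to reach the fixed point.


Step 1: x=0, cap=7271, increment=6
Step 2: x grows by 6 each step until capped at 7271; fixed point is x=7271
Step 3: iterations = ceil(7271/6) = 1212

1212


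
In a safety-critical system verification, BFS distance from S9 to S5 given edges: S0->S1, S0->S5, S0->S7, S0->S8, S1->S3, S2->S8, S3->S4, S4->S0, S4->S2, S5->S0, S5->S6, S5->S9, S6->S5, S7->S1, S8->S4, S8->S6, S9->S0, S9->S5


BFS layer-by-layer from S9:
  dist 0: {S9}
  dist 1: {S0, S5}
  -> S5 reached at distance 1
Shortest path length = 1

1


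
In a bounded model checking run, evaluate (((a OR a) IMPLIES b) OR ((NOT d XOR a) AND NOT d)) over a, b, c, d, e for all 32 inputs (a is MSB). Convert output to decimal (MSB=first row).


Formula: (((a OR a) IMPLIES b) OR ((NOT d XOR a) AND NOT d)) over a, b, c, d, e (32 rows)
Evaluate each row (bits = a,b,c,d,e, MSB first):
  row 0 [00000]: (((0 OR 0) IMPLIES 0) OR ((NOT 0 XOR 0) AND NOT 0)) -> 1
  row 1 [00001]: (((0 OR 0) IMPLIES 0) OR ((NOT 0 XOR 0) AND NOT 0)) -> 1
  row 2 [00010]: (((0 OR 0) IMPLIES 0) OR ((NOT 1 XOR 0) AND NOT 1)) -> 1
  row 3 [00011]: (((0 OR 0) IMPLIES 0) OR ((NOT 1 XOR 0) AND NOT 1)) -> 1
  row 4 [00100]: (((0 OR 0) IMPLIES 0) OR ((NOT 0 XOR 0) AND NOT 0)) -> 1
  row 5 [00101]: (((0 OR 0) IMPLIES 0) OR ((NOT 0 XOR 0) AND NOT 0)) -> 1
  row 6 [00110]: (((0 OR 0) IMPLIES 0) OR ((NOT 1 XOR 0) AND NOT 1)) -> 1
  row 7 [00111]: (((0 OR 0) IMPLIES 0) OR ((NOT 1 XOR 0) AND NOT 1)) -> 1
  row 8 [01000]: (((0 OR 0) IMPLIES 1) OR ((NOT 0 XOR 0) AND NOT 0)) -> 1
  row 9 [01001]: (((0 OR 0) IMPLIES 1) OR ((NOT 0 XOR 0) AND NOT 0)) -> 1
  row 10 [01010]: (((0 OR 0) IMPLIES 1) OR ((NOT 1 XOR 0) AND NOT 1)) -> 1
  row 11 [01011]: (((0 OR 0) IMPLIES 1) OR ((NOT 1 XOR 0) AND NOT 1)) -> 1
  row 12 [01100]: (((0 OR 0) IMPLIES 1) OR ((NOT 0 XOR 0) AND NOT 0)) -> 1
  row 13 [01101]: (((0 OR 0) IMPLIES 1) OR ((NOT 0 XOR 0) AND NOT 0)) -> 1
  row 14 [01110]: (((0 OR 0) IMPLIES 1) OR ((NOT 1 XOR 0) AND NOT 1)) -> 1
  row 15 [01111]: (((0 OR 0) IMPLIES 1) OR ((NOT 1 XOR 0) AND NOT 1)) -> 1
  row 16 [10000]: (((1 OR 1) IMPLIES 0) OR ((NOT 0 XOR 1) AND NOT 0)) -> 0
  row 17 [10001]: (((1 OR 1) IMPLIES 0) OR ((NOT 0 XOR 1) AND NOT 0)) -> 0
  row 18 [10010]: (((1 OR 1) IMPLIES 0) OR ((NOT 1 XOR 1) AND NOT 1)) -> 0
  row 19 [10011]: (((1 OR 1) IMPLIES 0) OR ((NOT 1 XOR 1) AND NOT 1)) -> 0
  row 20 [10100]: (((1 OR 1) IMPLIES 0) OR ((NOT 0 XOR 1) AND NOT 0)) -> 0
  row 21 [10101]: (((1 OR 1) IMPLIES 0) OR ((NOT 0 XOR 1) AND NOT 0)) -> 0
  row 22 [10110]: (((1 OR 1) IMPLIES 0) OR ((NOT 1 XOR 1) AND NOT 1)) -> 0
  row 23 [10111]: (((1 OR 1) IMPLIES 0) OR ((NOT 1 XOR 1) AND NOT 1)) -> 0
  row 24 [11000]: (((1 OR 1) IMPLIES 1) OR ((NOT 0 XOR 1) AND NOT 0)) -> 1
  row 25 [11001]: (((1 OR 1) IMPLIES 1) OR ((NOT 0 XOR 1) AND NOT 0)) -> 1
  row 26 [11010]: (((1 OR 1) IMPLIES 1) OR ((NOT 1 XOR 1) AND NOT 1)) -> 1
  row 27 [11011]: (((1 OR 1) IMPLIES 1) OR ((NOT 1 XOR 1) AND NOT 1)) -> 1
  row 28 [11100]: (((1 OR 1) IMPLIES 1) OR ((NOT 0 XOR 1) AND NOT 0)) -> 1
  row 29 [11101]: (((1 OR 1) IMPLIES 1) OR ((NOT 0 XOR 1) AND NOT 0)) -> 1
  row 30 [11110]: (((1 OR 1) IMPLIES 1) OR ((NOT 1 XOR 1) AND NOT 1)) -> 1
  row 31 [11111]: (((1 OR 1) IMPLIES 1) OR ((NOT 1 XOR 1) AND NOT 1)) -> 1
Full result column, 4 rows per line (a,b,c fixed per line; d,e runs 00..11 left to right):
  rows 0-3 [a,b,c=000]: 1111  = hex F
  rows 4-7 [a,b,c=001]: 1111  = hex F
  rows 8-11 [a,b,c=010]: 1111  = hex F
  rows 12-15 [a,b,c=011]: 1111  = hex F
  rows 16-19 [a,b,c=100]: 0000  = hex 0
  rows 20-23 [a,b,c=101]: 0000  = hex 0
  rows 24-27 [a,b,c=110]: 1111  = hex F
  rows 28-31 [a,b,c=111]: 1111  = hex F
Output column (row 0 .. row 31) = 11111111111111110000000011111111
Output column grouped in 4s = 1111 1111 1111 1111 0000 0000 1111 1111 = 0xFFFF00FF
Convert to decimal digit by digit (value = value*16 + digit):
  F -> 15
  15*16 + 15 (F) = 255
  255*16 + 15 (F) = 4095
  4095*16 + 15 (F) = 65535
  65535*16 + 0 = 1048560
  1048560*16 + 0 = 16776960
  16776960*16 + 15 (F) = 268431375
  268431375*16 + 15 (F) = 4294902015
Decimal = 4294902015

4294902015


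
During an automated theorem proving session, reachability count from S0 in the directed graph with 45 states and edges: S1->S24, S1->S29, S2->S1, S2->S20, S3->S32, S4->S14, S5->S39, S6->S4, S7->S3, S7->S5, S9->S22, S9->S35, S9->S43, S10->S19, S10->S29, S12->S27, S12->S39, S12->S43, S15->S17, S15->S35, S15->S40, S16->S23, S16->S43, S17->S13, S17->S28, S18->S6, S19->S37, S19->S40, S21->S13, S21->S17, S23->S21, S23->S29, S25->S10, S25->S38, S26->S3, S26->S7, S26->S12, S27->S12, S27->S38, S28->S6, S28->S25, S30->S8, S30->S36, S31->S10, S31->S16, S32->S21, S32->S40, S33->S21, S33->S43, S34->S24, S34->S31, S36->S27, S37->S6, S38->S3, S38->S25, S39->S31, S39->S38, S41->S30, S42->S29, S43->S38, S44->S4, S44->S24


BFS from S0:
  layer 0: {S0}
Reachable set: {S0}
Count = 1

1


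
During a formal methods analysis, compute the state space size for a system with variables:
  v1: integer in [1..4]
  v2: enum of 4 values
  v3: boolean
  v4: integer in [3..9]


State space = product of domain sizes of all variables.
Domain sizes:
  v1 (integer in [1..4]): 4
  v2 (enum of 4 values): 4
  v3 (boolean): 2
  v4 (integer in [3..9]): 7
Product = 4 * 4 * 2 * 7 = 224

224


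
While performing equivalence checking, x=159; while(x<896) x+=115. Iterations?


Step 1: x goes from 159 toward 896 by 115; the body runs while x<896, so iterations = ceil((bound-start)/step)
Step 2: Distance=737
Step 3: ceil(737/115)=7

7


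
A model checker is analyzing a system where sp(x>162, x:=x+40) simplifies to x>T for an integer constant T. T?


Formula: sp(P, x:=E) = exists old_x. (x = E[old_x/x]) AND P[old_x/x] (old_x is the value of x before the assignment; eliminate old_x by solving x = E[old_x/x] for old_x)
Step 1: Precondition P: x>162, i.e. old_x > 162
Step 2: Assignment gives x = old_x + 40, so old_x = x - 40
Step 3: Substitute into P: x - 40 > 162
Step 4: Simplify: x > 162+40 = 202

202


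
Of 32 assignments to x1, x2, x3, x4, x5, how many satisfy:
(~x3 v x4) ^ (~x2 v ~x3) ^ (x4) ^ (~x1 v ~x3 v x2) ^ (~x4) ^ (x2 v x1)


CNF with 6 clauses over 5 vars (32 assignments).
An assignment satisfies CNF iff every clause has >=1 true literal.
Check each row (bits = x1,x2,x3,x4,x5; clause T/F shown):
  row 0 [00000]: clauses=TTFTTF -> 0
  row 1 [00001]: clauses=TTFTTF -> 0
  row 2 [00010]: clauses=TTTTFF -> 0
  row 3 [00011]: clauses=TTTTFF -> 0
  row 4 [00100]: clauses=FTFTTF -> 0
  row 5 [00101]: clauses=FTFTTF -> 0
  row 6 [00110]: clauses=TTTTFF -> 0
  row 7 [00111]: clauses=TTTTFF -> 0
  row 8 [01000]: clauses=TTFTTT -> 0
  row 9 [01001]: clauses=TTFTTT -> 0
  row 10 [01010]: clauses=TTTTFT -> 0
  row 11 [01011]: clauses=TTTTFT -> 0
  row 12 [01100]: clauses=FFFTTT -> 0
  row 13 [01101]: clauses=FFFTTT -> 0
  row 14 [01110]: clauses=TFTTFT -> 0
  row 15 [01111]: clauses=TFTTFT -> 0
  row 16 [10000]: clauses=TTFTTT -> 0
  row 17 [10001]: clauses=TTFTTT -> 0
  row 18 [10010]: clauses=TTTTFT -> 0
  row 19 [10011]: clauses=TTTTFT -> 0
  row 20 [10100]: clauses=FTFFTT -> 0
  row 21 [10101]: clauses=FTFFTT -> 0
  row 22 [10110]: clauses=TTTFFT -> 0
  row 23 [10111]: clauses=TTTFFT -> 0
  row 24 [11000]: clauses=TTFTTT -> 0
  row 25 [11001]: clauses=TTFTTT -> 0
  row 26 [11010]: clauses=TTTTFT -> 0
  row 27 [11011]: clauses=TTTTFT -> 0
  row 28 [11100]: clauses=FFFTTT -> 0
  row 29 [11101]: clauses=FFFTTT -> 0
  row 30 [11110]: clauses=TFTTFT -> 0
  row 31 [11111]: clauses=TFTTFT -> 0
Full result column, 8 rows per line (x1,x2 fixed per line; x3,x4,x5 runs 000..111 left to right):
  rows 0-7 [x1,x2=00]: 00000000  (ones: 0)
  rows 8-15 [x1,x2=01]: 00000000  (ones: 0)
  rows 16-23 [x1,x2=10]: 00000000  (ones: 0)
  rows 24-31 [x1,x2=11]: 00000000  (ones: 0)
Satisfying assignments = 0+0+0+0 = 0

0


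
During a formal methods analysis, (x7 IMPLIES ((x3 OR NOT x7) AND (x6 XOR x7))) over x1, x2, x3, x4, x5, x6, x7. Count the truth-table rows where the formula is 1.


Formula: (x7 IMPLIES ((x3 OR NOT x7) AND (x6 XOR x7))) over 7 vars (128 rows)
Evaluate each row (x1, x2, x3, x4, x5, x6, x7 as bits, MSB first):
  row 0 [0000000]: (0 IMPLIES ((0 OR NOT 0) AND (0 XOR 0))) -> 1
  row 1 [0000001]: (1 IMPLIES ((0 OR NOT 1) AND (0 XOR 1))) -> 0
  row 2 [0000010]: (0 IMPLIES ((0 OR NOT 0) AND (1 XOR 0))) -> 1
  row 3 [0000011]: (1 IMPLIES ((0 OR NOT 1) AND (1 XOR 1))) -> 0
  row 4 [0000100]: (0 IMPLIES ((0 OR NOT 0) AND (0 XOR 0))) -> 1
  (every remaining row is evaluated the same way; all 128 results are listed next)
Full result column, 8 rows per line (x1,x2,x3,x4 fixed per line; x5,x6,x7 runs 000..111 left to right):
  rows 0-7 [x1,x2,x3,x4=0000]: 10101010  (ones: 4)
  rows 8-15 [x1,x2,x3,x4=0001]: 10101010  (ones: 4)
  rows 16-23 [x1,x2,x3,x4=0010]: 11101110  (ones: 6)
  rows 24-31 [x1,x2,x3,x4=0011]: 11101110  (ones: 6)
  rows 32-39 [x1,x2,x3,x4=0100]: 10101010  (ones: 4)
  rows 40-47 [x1,x2,x3,x4=0101]: 10101010  (ones: 4)
  rows 48-55 [x1,x2,x3,x4=0110]: 11101110  (ones: 6)
  rows 56-63 [x1,x2,x3,x4=0111]: 11101110  (ones: 6)
  rows 64-71 [x1,x2,x3,x4=1000]: 10101010  (ones: 4)
  rows 72-79 [x1,x2,x3,x4=1001]: 10101010  (ones: 4)
  rows 80-87 [x1,x2,x3,x4=1010]: 11101110  (ones: 6)
  rows 88-95 [x1,x2,x3,x4=1011]: 11101110  (ones: 6)
  rows 96-103 [x1,x2,x3,x4=1100]: 10101010  (ones: 4)
  rows 104-111 [x1,x2,x3,x4=1101]: 10101010  (ones: 4)
  rows 112-119 [x1,x2,x3,x4=1110]: 11101110  (ones: 6)
  rows 120-127 [x1,x2,x3,x4=1111]: 11101110  (ones: 6)
Count of 1-rows = 4+4+6+6+4+4+6+6+4+4+6+6+4+4+6+6 = 80

80


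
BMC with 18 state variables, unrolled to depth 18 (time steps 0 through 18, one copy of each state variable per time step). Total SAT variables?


BMC unrolls to depth k, creating one copy of each state var for steps 0..k.
Step count = 18 + 1 = 19 (steps 0 through 18)
Vars per step = 18
Total = 18 * 19 = 342

342


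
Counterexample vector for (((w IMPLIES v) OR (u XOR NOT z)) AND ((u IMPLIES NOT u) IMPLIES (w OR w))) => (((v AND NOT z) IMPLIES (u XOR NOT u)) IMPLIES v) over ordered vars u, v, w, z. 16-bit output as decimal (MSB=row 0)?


F1 = (((w IMPLIES v) OR (u XOR NOT z)) AND ((u IMPLIES NOT u) IMPLIES (w OR w)))
F2 = (((v AND NOT z) IMPLIES (u XOR NOT u)) IMPLIES v)
Counterexample to F1=>F2 is where F1=1 and F2=0.
Evaluate each row (bits = u,v,w,z, MSB first):
  row 0 [0000]: F1=0 F2=0 -> F1&~F2 -> 0
  row 1 [0001]: F1=0 F2=0 -> F1&~F2 -> 0
  row 2 [0010]: F1=1 F2=0 -> F1&~F2 -> 1
  row 3 [0011]: F1=0 F2=0 -> F1&~F2 -> 0
  row 4 [0100]: F1=0 F2=1 -> F1&~F2 -> 0
  row 5 [0101]: F1=0 F2=1 -> F1&~F2 -> 0
  row 6 [0110]: F1=1 F2=1 -> F1&~F2 -> 0
  row 7 [0111]: F1=1 F2=1 -> F1&~F2 -> 0
  row 8 [1000]: F1=1 F2=0 -> F1&~F2 -> 1
  row 9 [1001]: F1=1 F2=0 -> F1&~F2 -> 1
  row 10 [1010]: F1=0 F2=0 -> F1&~F2 -> 0
  row 11 [1011]: F1=1 F2=0 -> F1&~F2 -> 1
  row 12 [1100]: F1=1 F2=1 -> F1&~F2 -> 0
  row 13 [1101]: F1=1 F2=1 -> F1&~F2 -> 0
  row 14 [1110]: F1=1 F2=1 -> F1&~F2 -> 0
  row 15 [1111]: F1=1 F2=1 -> F1&~F2 -> 0
Full result column, 4 rows per line (u,v fixed per line; w,z runs 00..11 left to right):
  rows 0-3 [u,v=00]: 0010  = hex 2
  rows 4-7 [u,v=01]: 0000  = hex 0
  rows 8-11 [u,v=10]: 1101  = hex D
  rows 12-15 [u,v=11]: 0000  = hex 0
Counterexample vector (row 0 .. row 15) = 0010000011010000
Output column grouped in 4s = 0010 0000 1101 0000 = 0x20D0
Convert to decimal digit by digit (value = value*16 + digit):
  2 -> 2
  2*16 + 0 = 32
  32*16 + 13 (D) = 525
  525*16 + 0 = 8400
Decimal = 8400

8400


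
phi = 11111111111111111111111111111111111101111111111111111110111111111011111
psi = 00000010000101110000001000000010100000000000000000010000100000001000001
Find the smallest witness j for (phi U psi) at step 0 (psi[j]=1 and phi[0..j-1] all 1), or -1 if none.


(phi U psi) at 0: need smallest j with psi[j]=1 and phi[i]=1 for all i in [0,j).
Scan from step 0:
  step 0: phi=1, psi=0 -> continue
  step 1: phi=1, psi=0 -> continue
  step 2: phi=1, psi=0 -> continue
  step 3: phi=1, psi=0 -> continue
  step 6: psi=1 and phi held for [0,6) -> witness found
Witness step = 6

6


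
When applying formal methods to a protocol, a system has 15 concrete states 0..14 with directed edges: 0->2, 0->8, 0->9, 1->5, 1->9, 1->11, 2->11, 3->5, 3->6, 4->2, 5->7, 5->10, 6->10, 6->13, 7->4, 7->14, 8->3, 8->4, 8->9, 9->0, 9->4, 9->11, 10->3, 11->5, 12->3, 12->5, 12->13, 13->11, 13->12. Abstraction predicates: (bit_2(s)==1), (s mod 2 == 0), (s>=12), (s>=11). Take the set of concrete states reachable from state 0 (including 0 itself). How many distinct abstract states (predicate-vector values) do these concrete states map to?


BFS from 0:
Concrete reachable: {0, 2, 3, 4, 5, 6, 7, 8, 9, 10, 11, 12, 13, 14}
Abstract via predicates (bit_2(s)==1), (s mod 2 == 0), (s>=12), (s>=11):
  (0,0,0,0) <- {3, 9}
  (0,0,0,1) <- {11}
  (0,1,0,0) <- {0, 2, 8, 10}
  (1,0,0,0) <- {5, 7}
  (1,0,1,1) <- {13}
  (1,1,0,0) <- {4, 6}
  (1,1,1,1) <- {12, 14}
Distinct abstract states = 7

7
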